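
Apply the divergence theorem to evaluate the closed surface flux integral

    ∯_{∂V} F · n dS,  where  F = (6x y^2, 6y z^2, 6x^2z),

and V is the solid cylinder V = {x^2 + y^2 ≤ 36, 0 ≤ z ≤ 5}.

By the divergence theorem,

    ∯_{∂V} F · n dS = ∭_V (∇ · F) dV.

Compute the divergence:
    ∇ · F = ∂F_x/∂x + ∂F_y/∂y + ∂F_z/∂z = 6y^2 + 6z^2 + 6x^2 = 6x^2 + 6y^2 + 6z^2.

In cylindrical coordinates, x = r cos(θ), y = r sin(θ), z = z, dV = r dr dθ dz, with 0 ≤ r ≤ 6, 0 ≤ θ ≤ 2π, 0 ≤ z ≤ 5.

The integrand, after substitution and multiplying by the volume element, becomes (6r^2 + 6z^2) · r, so

    ∭_V (∇·F) dV = ∫_0^{2π} ∫_0^{6} ∫_0^{5} (6r^2 + 6z^2) · r dz dr dθ.

Inner (z from 0 to 5): 30r^3 + 250r.
Middle (r from 0 to 6): 14220.
Outer (θ from 0 to 2π): 28440π.

Therefore ∯_{∂V} F · n dS = 28440π.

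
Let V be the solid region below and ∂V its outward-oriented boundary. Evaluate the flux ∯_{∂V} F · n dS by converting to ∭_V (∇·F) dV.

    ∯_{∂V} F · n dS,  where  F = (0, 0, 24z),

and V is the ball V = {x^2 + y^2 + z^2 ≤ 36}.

By the divergence theorem,

    ∯_{∂V} F · n dS = ∭_V (∇ · F) dV.

Compute the divergence:
    ∇ · F = ∂F_x/∂x + ∂F_y/∂y + ∂F_z/∂z = 0 + 0 + 24 = 24.

In spherical coordinates, x = ρ sin(φ) cos(θ), y = ρ sin(φ) sin(θ), z = ρ cos(φ), dV = ρ^2 sin(φ) dρ dφ dθ, with 0 ≤ ρ ≤ 6, 0 ≤ φ ≤ π, 0 ≤ θ ≤ 2π.

The integrand, after substitution and multiplying by the volume element, becomes (24) · ρ^2 sin(φ), so

    ∭_V (∇·F) dV = ∫_0^{2π} ∫_0^{π} ∫_0^{6} (24) · ρ^2 sin(φ) dρ dφ dθ.

Inner (ρ from 0 to 6): 1728sin(φ).
Middle (φ from 0 to π): 3456.
Outer (θ from 0 to 2π): 6912π.

Therefore ∯_{∂V} F · n dS = 6912π.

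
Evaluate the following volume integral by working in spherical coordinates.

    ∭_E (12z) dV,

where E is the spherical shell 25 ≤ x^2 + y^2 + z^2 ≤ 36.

In spherical coordinates, x = ρ sin(φ) cos(θ), y = ρ sin(φ) sin(θ), z = ρ cos(φ), and dV = ρ^2 sin(φ) dρ dφ dθ.

The integrand becomes 12ρ cos(φ), so

    ∭_E (12z) dV = ∫_{0}^{2π} ∫_{0}^{π} ∫_{5}^{6} (12ρ cos(φ)) · ρ^2 sin(φ) dρ dφ dθ.

Inner (ρ): 2013sin(2φ)/2.
Middle (φ): 0.
Outer (θ): 0.

Therefore the triple integral equals 0.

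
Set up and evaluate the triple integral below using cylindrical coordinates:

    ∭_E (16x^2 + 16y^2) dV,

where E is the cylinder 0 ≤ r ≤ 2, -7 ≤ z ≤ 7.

In cylindrical coordinates, x = r cos(θ), y = r sin(θ), z = z, and dV = r dr dθ dz.

The integrand becomes 16r^2, so

    ∭_E (16x^2 + 16y^2) dV = ∫_{0}^{2π} ∫_{0}^{2} ∫_{-7}^{7} (16r^2) · r dz dr dθ.

Inner (z): 224r^3.
Middle (r from 0 to 2): 896.
Outer (θ): 1792π.

Therefore the triple integral equals 1792π.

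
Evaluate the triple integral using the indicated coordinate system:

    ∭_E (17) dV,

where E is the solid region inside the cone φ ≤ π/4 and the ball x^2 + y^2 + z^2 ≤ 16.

In spherical coordinates, x = ρ sin(φ) cos(θ), y = ρ sin(φ) sin(θ), z = ρ cos(φ), and dV = ρ^2 sin(φ) dρ dφ dθ.

The integrand becomes 17, so

    ∭_E (17) dV = ∫_{0}^{2π} ∫_{0}^{π/4} ∫_{0}^{4} (17) · ρ^2 sin(φ) dρ dφ dθ.

Inner (ρ): 1088sin(φ)/3.
Middle (φ): 1088/3 - 544sqrt(2)/3.
Outer (θ): 1088π (2 - sqrt(2))/3.

Therefore the triple integral equals 1088π (2 - sqrt(2))/3.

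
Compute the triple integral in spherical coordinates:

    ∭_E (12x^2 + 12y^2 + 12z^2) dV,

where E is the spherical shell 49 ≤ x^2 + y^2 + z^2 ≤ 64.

In spherical coordinates, x = ρ sin(φ) cos(θ), y = ρ sin(φ) sin(θ), z = ρ cos(φ), and dV = ρ^2 sin(φ) dρ dφ dθ.

The integrand becomes 12ρ^2, so

    ∭_E (12x^2 + 12y^2 + 12z^2) dV = ∫_{0}^{2π} ∫_{0}^{π} ∫_{7}^{8} (12ρ^2) · ρ^2 sin(φ) dρ dφ dθ.

Inner (ρ): 191532sin(φ)/5.
Middle (φ): 383064/5.
Outer (θ): 766128π/5.

Therefore the triple integral equals 766128π/5.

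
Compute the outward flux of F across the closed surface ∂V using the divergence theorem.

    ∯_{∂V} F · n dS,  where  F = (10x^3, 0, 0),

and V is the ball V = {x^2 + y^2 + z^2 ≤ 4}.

By the divergence theorem,

    ∯_{∂V} F · n dS = ∭_V (∇ · F) dV.

Compute the divergence:
    ∇ · F = ∂F_x/∂x + ∂F_y/∂y + ∂F_z/∂z = 30x^2 + 0 + 0 = 30x^2.

In spherical coordinates, x = ρ sin(φ) cos(θ), y = ρ sin(φ) sin(θ), z = ρ cos(φ), dV = ρ^2 sin(φ) dρ dφ dθ, with 0 ≤ ρ ≤ 2, 0 ≤ φ ≤ π, 0 ≤ θ ≤ 2π.

The integrand, after substitution and multiplying by the volume element, becomes (30ρ^2sin(φ)^2cos(θ)^2) · ρ^2 sin(φ), so

    ∭_V (∇·F) dV = ∫_0^{2π} ∫_0^{π} ∫_0^{2} (30ρ^2sin(φ)^2cos(θ)^2) · ρ^2 sin(φ) dρ dφ dθ.

Inner (ρ from 0 to 2): 192sin(φ)^3cos(θ)^2.
Middle (φ from 0 to π): 256cos(θ)^2.
Outer (θ from 0 to 2π): 256π.

Therefore ∯_{∂V} F · n dS = 256π.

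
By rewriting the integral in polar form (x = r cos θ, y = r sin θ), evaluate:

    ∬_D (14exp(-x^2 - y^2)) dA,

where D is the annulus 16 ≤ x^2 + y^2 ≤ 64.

The region D is 4 ≤ r ≤ 8, 0 ≤ θ ≤ 2π in polar coordinates, where x = r cos(θ), y = r sin(θ), and dA = r dr dθ.

Under the substitution, the integrand becomes 14exp(-r^2), so

    ∬_D (14exp(-x^2 - y^2)) dA = ∫_{0}^{2π} ∫_{4}^{8} (14exp(-r^2)) · r dr dθ.

Inner integral (in r): ∫_{4}^{8} (14exp(-r^2)) · r dr = -(7 - 7exp(48))exp(-64).

Outer integral (in θ): ∫_{0}^{2π} (-(7 - 7exp(48))exp(-64)) dθ = -14π (1 - exp(48))exp(-64).

Therefore ∬_D (14exp(-x^2 - y^2)) dA = -14π (1 - exp(48))exp(-64).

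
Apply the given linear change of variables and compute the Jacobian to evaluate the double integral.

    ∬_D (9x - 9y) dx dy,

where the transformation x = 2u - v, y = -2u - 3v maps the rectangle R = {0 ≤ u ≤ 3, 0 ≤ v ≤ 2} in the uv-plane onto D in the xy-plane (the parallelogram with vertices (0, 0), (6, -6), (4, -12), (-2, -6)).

Compute the Jacobian determinant of (x, y) with respect to (u, v):

    ∂(x,y)/∂(u,v) = | 2  -1 | = (2)(-3) - (-1)(-2) = -8.
                   | -2  -3 |

Its absolute value is |J| = 8 (the area scaling factor).

Substituting x = 2u - v, y = -2u - 3v into the integrand,

    9x - 9y → 36u + 18v,

so the integral becomes

    ∬_R (36u + 18v) · |J| du dv = ∫_0^3 ∫_0^2 (288u + 144v) dv du.

Inner (v): 576u + 288.
Outer (u): 3456.

Therefore ∬_D (9x - 9y) dx dy = 3456.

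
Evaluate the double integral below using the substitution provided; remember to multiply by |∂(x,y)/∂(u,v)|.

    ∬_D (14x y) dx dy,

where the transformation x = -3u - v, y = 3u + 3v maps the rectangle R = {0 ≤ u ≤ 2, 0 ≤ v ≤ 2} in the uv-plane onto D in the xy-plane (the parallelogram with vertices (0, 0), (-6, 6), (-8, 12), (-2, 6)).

Compute the Jacobian determinant of (x, y) with respect to (u, v):

    ∂(x,y)/∂(u,v) = | -3  -1 | = (-3)(3) - (-1)(3) = -6.
                   | 3  3 |

Its absolute value is |J| = 6 (the area scaling factor).

Substituting x = -3u - v, y = 3u + 3v into the integrand,

    14x y → -126u^2 - 168u v - 42v^2,

so the integral becomes

    ∬_R (-126u^2 - 168u v - 42v^2) · |J| du dv = ∫_0^2 ∫_0^2 (-756u^2 - 1008u v - 252v^2) dv du.

Inner (v): -1512u^2 - 2016u - 672.
Outer (u): -9408.

Therefore ∬_D (14x y) dx dy = -9408.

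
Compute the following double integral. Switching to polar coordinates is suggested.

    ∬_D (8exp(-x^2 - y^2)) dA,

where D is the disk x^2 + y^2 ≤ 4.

The region D is 0 ≤ r ≤ 2, 0 ≤ θ ≤ 2π in polar coordinates, where x = r cos(θ), y = r sin(θ), and dA = r dr dθ.

Under the substitution, the integrand becomes 8exp(-r^2), so

    ∬_D (8exp(-x^2 - y^2)) dA = ∫_{0}^{2π} ∫_{0}^{2} (8exp(-r^2)) · r dr dθ.

Inner integral (in r): ∫_{0}^{2} (8exp(-r^2)) · r dr = 4 - 4exp(-4).

Outer integral (in θ): ∫_{0}^{2π} (4 - 4exp(-4)) dθ = -8π exp(-4) + 8π.

Therefore ∬_D (8exp(-x^2 - y^2)) dA = -8π exp(-4) + 8π.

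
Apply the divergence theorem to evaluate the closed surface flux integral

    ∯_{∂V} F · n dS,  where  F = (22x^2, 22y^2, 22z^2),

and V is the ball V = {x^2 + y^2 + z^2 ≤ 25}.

By the divergence theorem,

    ∯_{∂V} F · n dS = ∭_V (∇ · F) dV.

Compute the divergence:
    ∇ · F = ∂F_x/∂x + ∂F_y/∂y + ∂F_z/∂z = 44x + 44y + 44z.

In spherical coordinates, x = ρ sin(φ) cos(θ), y = ρ sin(φ) sin(θ), z = ρ cos(φ), dV = ρ^2 sin(φ) dρ dφ dθ, with 0 ≤ ρ ≤ 5, 0 ≤ φ ≤ π, 0 ≤ θ ≤ 2π.

The integrand, after substitution and multiplying by the volume element, becomes (44ρ (sqrt(2)sin(φ)sin(θ + π/4) + cos(φ))) · ρ^2 sin(φ), so

    ∭_V (∇·F) dV = ∫_0^{2π} ∫_0^{π} ∫_0^{5} (44ρ (sqrt(2)sin(φ)sin(θ + π/4) + cos(φ))) · ρ^2 sin(φ) dρ dφ dθ.

Inner (ρ from 0 to 5): 6875(sqrt(2)sin(φ)sin(θ + π/4) + cos(φ))sin(φ).
Middle (φ from 0 to π): 6875sqrt(2)π sin(θ + π/4)/2.
Outer (θ from 0 to 2π): 0.

Therefore ∯_{∂V} F · n dS = 0.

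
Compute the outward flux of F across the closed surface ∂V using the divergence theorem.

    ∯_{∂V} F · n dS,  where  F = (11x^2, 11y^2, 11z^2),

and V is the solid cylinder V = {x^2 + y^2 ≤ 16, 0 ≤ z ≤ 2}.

By the divergence theorem,

    ∯_{∂V} F · n dS = ∭_V (∇ · F) dV.

Compute the divergence:
    ∇ · F = ∂F_x/∂x + ∂F_y/∂y + ∂F_z/∂z = 22x + 22y + 22z.

In cylindrical coordinates, x = r cos(θ), y = r sin(θ), z = z, dV = r dr dθ dz, with 0 ≤ r ≤ 4, 0 ≤ θ ≤ 2π, 0 ≤ z ≤ 2.

The integrand, after substitution and multiplying by the volume element, becomes (22sqrt(2)r sin(θ + π/4) + 22z) · r, so

    ∭_V (∇·F) dV = ∫_0^{2π} ∫_0^{4} ∫_0^{2} (22sqrt(2)r sin(θ + π/4) + 22z) · r dz dr dθ.

Inner (z from 0 to 2): 44r (sqrt(2)r sin(θ + π/4) + 1).
Middle (r from 0 to 4): 2816sqrt(2)sin(θ + π/4)/3 + 352.
Outer (θ from 0 to 2π): 704π.

Therefore ∯_{∂V} F · n dS = 704π.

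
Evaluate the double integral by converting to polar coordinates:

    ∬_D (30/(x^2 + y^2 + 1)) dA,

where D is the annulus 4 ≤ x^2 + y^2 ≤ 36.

The region D is 2 ≤ r ≤ 6, 0 ≤ θ ≤ 2π in polar coordinates, where x = r cos(θ), y = r sin(θ), and dA = r dr dθ.

Under the substitution, the integrand becomes 30/(r^2 + 1), so

    ∬_D (30/(x^2 + y^2 + 1)) dA = ∫_{0}^{2π} ∫_{2}^{6} (30/(r^2 + 1)) · r dr dθ.

Inner integral (in r): ∫_{2}^{6} (30/(r^2 + 1)) · r dr = log(333446267951815307088493/30517578125).

Outer integral (in θ): ∫_{0}^{2π} (log(333446267951815307088493/30517578125)) dθ = log((333446267951815307088493/30517578125)^(2π)).

Therefore ∬_D (30/(x^2 + y^2 + 1)) dA = log((333446267951815307088493/30517578125)^(2π)).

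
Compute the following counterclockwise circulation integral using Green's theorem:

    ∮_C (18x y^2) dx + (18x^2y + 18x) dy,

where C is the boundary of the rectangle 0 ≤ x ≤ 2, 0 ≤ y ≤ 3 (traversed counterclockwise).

Green's theorem converts the closed line integral into a double integral over the enclosed region D:

    ∮_C P dx + Q dy = ∬_D (∂Q/∂x - ∂P/∂y) dA.

Here P = 18x y^2, Q = 18x^2y + 18x, so

    ∂Q/∂x = 36x y + 18,    ∂P/∂y = 36x y,
    ∂Q/∂x - ∂P/∂y = 18.

D is the region 0 ≤ x ≤ 2, 0 ≤ y ≤ 3. Evaluating the double integral:

    ∬_D (18) dA = ∫_0^{2} ∫_0^{3} (18) dy dx.

Inner (y from 0 to 3): 54.
Outer (x from 0 to 2): 108.

Therefore ∮_C P dx + Q dy = 108.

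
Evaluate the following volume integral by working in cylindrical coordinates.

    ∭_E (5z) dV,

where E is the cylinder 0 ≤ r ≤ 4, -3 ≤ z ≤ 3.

In cylindrical coordinates, x = r cos(θ), y = r sin(θ), z = z, and dV = r dr dθ dz.

The integrand becomes 5z, so

    ∭_E (5z) dV = ∫_{0}^{2π} ∫_{0}^{4} ∫_{-3}^{3} (5z) · r dz dr dθ.

Inner (z): 0.
Middle (r from 0 to 4): 0.
Outer (θ): 0.

Therefore the triple integral equals 0.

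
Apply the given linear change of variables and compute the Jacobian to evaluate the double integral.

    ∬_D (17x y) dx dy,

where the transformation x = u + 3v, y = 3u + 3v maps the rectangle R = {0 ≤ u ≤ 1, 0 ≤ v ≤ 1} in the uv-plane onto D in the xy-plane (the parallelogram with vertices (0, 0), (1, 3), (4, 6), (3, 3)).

Compute the Jacobian determinant of (x, y) with respect to (u, v):

    ∂(x,y)/∂(u,v) = | 1  3 | = (1)(3) - (3)(3) = -6.
                   | 3  3 |

Its absolute value is |J| = 6 (the area scaling factor).

Substituting x = u + 3v, y = 3u + 3v into the integrand,

    17x y → 51u^2 + 204u v + 153v^2,

so the integral becomes

    ∬_R (51u^2 + 204u v + 153v^2) · |J| du dv = ∫_0^1 ∫_0^1 (306u^2 + 1224u v + 918v^2) dv du.

Inner (v): 306u^2 + 612u + 306.
Outer (u): 714.

Therefore ∬_D (17x y) dx dy = 714.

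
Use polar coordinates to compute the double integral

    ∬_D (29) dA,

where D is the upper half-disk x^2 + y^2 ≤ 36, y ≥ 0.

The region D is 0 ≤ r ≤ 6, 0 ≤ θ ≤ π in polar coordinates, where x = r cos(θ), y = r sin(θ), and dA = r dr dθ.

Under the substitution, the integrand becomes 29, so

    ∬_D (29) dA = ∫_{0}^{π} ∫_{0}^{6} (29) · r dr dθ.

Inner integral (in r): ∫_{0}^{6} (29) · r dr = 522.

Outer integral (in θ): ∫_{0}^{π} (522) dθ = 522π.

Therefore ∬_D (29) dA = 522π.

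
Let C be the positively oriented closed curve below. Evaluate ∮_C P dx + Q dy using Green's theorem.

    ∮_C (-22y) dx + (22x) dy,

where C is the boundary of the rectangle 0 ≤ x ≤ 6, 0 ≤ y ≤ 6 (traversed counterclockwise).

Green's theorem converts the closed line integral into a double integral over the enclosed region D:

    ∮_C P dx + Q dy = ∬_D (∂Q/∂x - ∂P/∂y) dA.

Here P = -22y, Q = 22x, so

    ∂Q/∂x = 22,    ∂P/∂y = -22,
    ∂Q/∂x - ∂P/∂y = 44.

D is the region 0 ≤ x ≤ 6, 0 ≤ y ≤ 6. Evaluating the double integral:

    ∬_D (44) dA = ∫_0^{6} ∫_0^{6} (44) dy dx.

Inner (y from 0 to 6): 264.
Outer (x from 0 to 6): 1584.

Therefore ∮_C P dx + Q dy = 1584.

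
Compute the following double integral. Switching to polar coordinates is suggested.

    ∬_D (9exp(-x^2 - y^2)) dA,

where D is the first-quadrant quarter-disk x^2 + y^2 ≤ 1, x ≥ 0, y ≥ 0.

The region D is 0 ≤ r ≤ 1, 0 ≤ θ ≤ π/2 in polar coordinates, where x = r cos(θ), y = r sin(θ), and dA = r dr dθ.

Under the substitution, the integrand becomes 9exp(-r^2), so

    ∬_D (9exp(-x^2 - y^2)) dA = ∫_{0}^{π/2} ∫_{0}^{1} (9exp(-r^2)) · r dr dθ.

Inner integral (in r): ∫_{0}^{1} (9exp(-r^2)) · r dr = 9/2 - 9exp(-1)/2.

Outer integral (in θ): ∫_{0}^{π/2} (9/2 - 9exp(-1)/2) dθ = -9π (1 - e)exp(-1)/4.

Therefore ∬_D (9exp(-x^2 - y^2)) dA = -9π (1 - e)exp(-1)/4.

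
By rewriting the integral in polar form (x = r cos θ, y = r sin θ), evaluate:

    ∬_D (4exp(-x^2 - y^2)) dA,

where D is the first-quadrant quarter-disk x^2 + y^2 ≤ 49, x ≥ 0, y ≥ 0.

The region D is 0 ≤ r ≤ 7, 0 ≤ θ ≤ π/2 in polar coordinates, where x = r cos(θ), y = r sin(θ), and dA = r dr dθ.

Under the substitution, the integrand becomes 4exp(-r^2), so

    ∬_D (4exp(-x^2 - y^2)) dA = ∫_{0}^{π/2} ∫_{0}^{7} (4exp(-r^2)) · r dr dθ.

Inner integral (in r): ∫_{0}^{7} (4exp(-r^2)) · r dr = 2 - 2exp(-49).

Outer integral (in θ): ∫_{0}^{π/2} (2 - 2exp(-49)) dθ = -π exp(-49) + π.

Therefore ∬_D (4exp(-x^2 - y^2)) dA = -π exp(-49) + π.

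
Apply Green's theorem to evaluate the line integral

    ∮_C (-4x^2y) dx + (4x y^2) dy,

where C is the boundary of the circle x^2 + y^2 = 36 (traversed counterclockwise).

Green's theorem converts the closed line integral into a double integral over the enclosed region D:

    ∮_C P dx + Q dy = ∬_D (∂Q/∂x - ∂P/∂y) dA.

Here P = -4x^2y, Q = 4x y^2, so

    ∂Q/∂x = 4y^2,    ∂P/∂y = -4x^2,
    ∂Q/∂x - ∂P/∂y = 4x^2 + 4y^2.

D is the region x^2 + y^2 ≤ 36. Evaluating the double integral:

In polar coordinates (x = r cos θ, y = r sin θ, dA = r dr dθ) the integrand becomes 4r^2, so

    ∬_D (4x^2 + 4y^2) dA = ∫_0^{2π} ∫_0^{6} (4r^2) · r dr dθ.

Inner (r from 0 to 6): 1296.
Outer (θ from 0 to 2π): 2592π.

Therefore ∮_C P dx + Q dy = 2592π.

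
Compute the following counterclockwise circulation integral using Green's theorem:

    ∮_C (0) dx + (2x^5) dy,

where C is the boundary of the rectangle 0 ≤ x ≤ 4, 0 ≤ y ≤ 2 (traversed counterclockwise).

Green's theorem converts the closed line integral into a double integral over the enclosed region D:

    ∮_C P dx + Q dy = ∬_D (∂Q/∂x - ∂P/∂y) dA.

Here P = 0, Q = 2x^5, so

    ∂Q/∂x = 10x^4,    ∂P/∂y = 0,
    ∂Q/∂x - ∂P/∂y = 10x^4.

D is the region 0 ≤ x ≤ 4, 0 ≤ y ≤ 2. Evaluating the double integral:

    ∬_D (10x^4) dA = ∫_0^{4} ∫_0^{2} (10x^4) dy dx.

Inner (y from 0 to 2): 20x^4.
Outer (x from 0 to 4): 4096.

Therefore ∮_C P dx + Q dy = 4096.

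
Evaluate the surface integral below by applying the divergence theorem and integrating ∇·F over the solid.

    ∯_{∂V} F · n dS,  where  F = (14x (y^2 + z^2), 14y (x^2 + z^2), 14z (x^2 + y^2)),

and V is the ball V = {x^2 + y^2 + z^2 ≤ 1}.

By the divergence theorem,

    ∯_{∂V} F · n dS = ∭_V (∇ · F) dV.

Compute the divergence:
    ∇ · F = ∂F_x/∂x + ∂F_y/∂y + ∂F_z/∂z = 14y^2 + 14z^2 + 14x^2 + 14z^2 + 14x^2 + 14y^2 = 28x^2 + 28y^2 + 28z^2.

In spherical coordinates, x = ρ sin(φ) cos(θ), y = ρ sin(φ) sin(θ), z = ρ cos(φ), dV = ρ^2 sin(φ) dρ dφ dθ, with 0 ≤ ρ ≤ 1, 0 ≤ φ ≤ π, 0 ≤ θ ≤ 2π.

The integrand, after substitution and multiplying by the volume element, becomes (28ρ^2) · ρ^2 sin(φ), so

    ∭_V (∇·F) dV = ∫_0^{2π} ∫_0^{π} ∫_0^{1} (28ρ^2) · ρ^2 sin(φ) dρ dφ dθ.

Inner (ρ from 0 to 1): 28sin(φ)/5.
Middle (φ from 0 to π): 56/5.
Outer (θ from 0 to 2π): 112π/5.

Therefore ∯_{∂V} F · n dS = 112π/5.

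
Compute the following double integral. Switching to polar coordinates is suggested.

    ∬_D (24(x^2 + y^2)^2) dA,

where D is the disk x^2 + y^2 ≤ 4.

The region D is 0 ≤ r ≤ 2, 0 ≤ θ ≤ 2π in polar coordinates, where x = r cos(θ), y = r sin(θ), and dA = r dr dθ.

Under the substitution, the integrand becomes 24r^4, so

    ∬_D (24(x^2 + y^2)^2) dA = ∫_{0}^{2π} ∫_{0}^{2} (24r^4) · r dr dθ.

Inner integral (in r): ∫_{0}^{2} (24r^4) · r dr = 256.

Outer integral (in θ): ∫_{0}^{2π} (256) dθ = 512π.

Therefore ∬_D (24(x^2 + y^2)^2) dA = 512π.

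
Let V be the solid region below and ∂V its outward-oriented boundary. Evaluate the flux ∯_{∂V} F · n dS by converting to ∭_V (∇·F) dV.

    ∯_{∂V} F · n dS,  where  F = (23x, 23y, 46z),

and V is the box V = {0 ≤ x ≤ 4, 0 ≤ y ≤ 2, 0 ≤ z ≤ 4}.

By the divergence theorem,

    ∯_{∂V} F · n dS = ∭_V (∇ · F) dV.

Compute the divergence:
    ∇ · F = ∂F_x/∂x + ∂F_y/∂y + ∂F_z/∂z = 23 + 23 + 46 = 92.

V is a rectangular box, so dV = dx dy dz with 0 ≤ x ≤ 4, 0 ≤ y ≤ 2, 0 ≤ z ≤ 4.

Integrate (92) over V as an iterated integral:

    ∭_V (∇·F) dV = ∫_0^{4} ∫_0^{2} ∫_0^{4} (92) dz dy dx.

Inner (z from 0 to 4): 368.
Middle (y from 0 to 2): 736.
Outer (x from 0 to 4): 2944.

Therefore ∯_{∂V} F · n dS = 2944.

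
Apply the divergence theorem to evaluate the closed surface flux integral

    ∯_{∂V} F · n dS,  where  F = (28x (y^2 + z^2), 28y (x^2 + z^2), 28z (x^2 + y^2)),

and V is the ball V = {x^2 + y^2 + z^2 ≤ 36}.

By the divergence theorem,

    ∯_{∂V} F · n dS = ∭_V (∇ · F) dV.

Compute the divergence:
    ∇ · F = ∂F_x/∂x + ∂F_y/∂y + ∂F_z/∂z = 28y^2 + 28z^2 + 28x^2 + 28z^2 + 28x^2 + 28y^2 = 56x^2 + 56y^2 + 56z^2.

In spherical coordinates, x = ρ sin(φ) cos(θ), y = ρ sin(φ) sin(θ), z = ρ cos(φ), dV = ρ^2 sin(φ) dρ dφ dθ, with 0 ≤ ρ ≤ 6, 0 ≤ φ ≤ π, 0 ≤ θ ≤ 2π.

The integrand, after substitution and multiplying by the volume element, becomes (56ρ^2) · ρ^2 sin(φ), so

    ∭_V (∇·F) dV = ∫_0^{2π} ∫_0^{π} ∫_0^{6} (56ρ^2) · ρ^2 sin(φ) dρ dφ dθ.

Inner (ρ from 0 to 6): 435456sin(φ)/5.
Middle (φ from 0 to π): 870912/5.
Outer (θ from 0 to 2π): 1741824π/5.

Therefore ∯_{∂V} F · n dS = 1741824π/5.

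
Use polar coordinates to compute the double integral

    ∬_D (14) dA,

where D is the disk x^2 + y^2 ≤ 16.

The region D is 0 ≤ r ≤ 4, 0 ≤ θ ≤ 2π in polar coordinates, where x = r cos(θ), y = r sin(θ), and dA = r dr dθ.

Under the substitution, the integrand becomes 14, so

    ∬_D (14) dA = ∫_{0}^{2π} ∫_{0}^{4} (14) · r dr dθ.

Inner integral (in r): ∫_{0}^{4} (14) · r dr = 112.

Outer integral (in θ): ∫_{0}^{2π} (112) dθ = 224π.

Therefore ∬_D (14) dA = 224π.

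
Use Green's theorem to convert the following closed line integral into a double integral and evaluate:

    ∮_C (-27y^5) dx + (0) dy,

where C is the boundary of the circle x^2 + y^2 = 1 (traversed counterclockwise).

Green's theorem converts the closed line integral into a double integral over the enclosed region D:

    ∮_C P dx + Q dy = ∬_D (∂Q/∂x - ∂P/∂y) dA.

Here P = -27y^5, Q = 0, so

    ∂Q/∂x = 0,    ∂P/∂y = -135y^4,
    ∂Q/∂x - ∂P/∂y = 135y^4.

D is the region x^2 + y^2 ≤ 1. Evaluating the double integral:

In polar coordinates (x = r cos θ, y = r sin θ, dA = r dr dθ) the integrand becomes 135r^4sin(θ)^4, so

    ∬_D (135y^4) dA = ∫_0^{2π} ∫_0^{1} (135r^4sin(θ)^4) · r dr dθ.

Inner (r from 0 to 1): 45sin(θ)^4/2.
Outer (θ from 0 to 2π): 135π/8.

Therefore ∮_C P dx + Q dy = 135π/8.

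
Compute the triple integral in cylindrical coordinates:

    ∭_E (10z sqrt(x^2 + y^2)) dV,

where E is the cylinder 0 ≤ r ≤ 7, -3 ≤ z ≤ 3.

In cylindrical coordinates, x = r cos(θ), y = r sin(θ), z = z, and dV = r dr dθ dz.

The integrand becomes 10r z, so

    ∭_E (10z sqrt(x^2 + y^2)) dV = ∫_{0}^{2π} ∫_{0}^{7} ∫_{-3}^{3} (10r z) · r dz dr dθ.

Inner (z): 0.
Middle (r from 0 to 7): 0.
Outer (θ): 0.

Therefore the triple integral equals 0.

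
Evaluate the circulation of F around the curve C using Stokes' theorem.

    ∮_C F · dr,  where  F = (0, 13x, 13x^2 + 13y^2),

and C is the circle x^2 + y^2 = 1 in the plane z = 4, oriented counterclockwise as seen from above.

Let S be the flat disk x^2 + y^2 ≤ 1 in the plane z = 4, with upward unit normal n̂ = ẑ. By Stokes' theorem,

    ∮_C F · dr = ∬_S (∇ × F) · n̂ dS = ∬_D (curl F)_z dA,

where D is the disk x^2 + y^2 ≤ 1.

Compute the curl of F = (0, 13x, 13x^2 + 13y^2):
    (∇ × F)_x = ∂F_z/∂y - ∂F_y/∂z = 26y,
    (∇ × F)_y = ∂F_x/∂z - ∂F_z/∂x = -26x,
    (∇ × F)_z = ∂F_y/∂x - ∂F_x/∂y = 13.

On z = 4, (curl F)_z = 13.

Convert to polar (x = r cos θ, y = r sin θ, dA = r dr dθ); the integrand becomes 13, so

    ∬_D (curl F)_z dA = ∫_0^{2π} ∫_0^{1} (13) · r dr dθ.

Inner (r from 0 to 1): 13/2.
Outer (θ from 0 to 2π): 13π.

Therefore ∮_C F · dr = 13π.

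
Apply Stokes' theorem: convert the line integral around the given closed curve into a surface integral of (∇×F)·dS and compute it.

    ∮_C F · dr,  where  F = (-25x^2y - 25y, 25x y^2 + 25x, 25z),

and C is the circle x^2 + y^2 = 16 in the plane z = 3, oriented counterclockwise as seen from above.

Let S be the flat disk x^2 + y^2 ≤ 16 in the plane z = 3, with upward unit normal n̂ = ẑ. By Stokes' theorem,

    ∮_C F · dr = ∬_S (∇ × F) · n̂ dS = ∬_D (curl F)_z dA,

where D is the disk x^2 + y^2 ≤ 16.

Compute the curl of F = (-25x^2y - 25y, 25x y^2 + 25x, 25z):
    (∇ × F)_x = ∂F_z/∂y - ∂F_y/∂z = 0,
    (∇ × F)_y = ∂F_x/∂z - ∂F_z/∂x = 0,
    (∇ × F)_z = ∂F_y/∂x - ∂F_x/∂y = 25x^2 + 25y^2 + 50.

On z = 3, (curl F)_z = 25x^2 + 25y^2 + 50.

Convert to polar (x = r cos θ, y = r sin θ, dA = r dr dθ); the integrand becomes 25r^2 + 50, so

    ∬_D (curl F)_z dA = ∫_0^{2π} ∫_0^{4} (25r^2 + 50) · r dr dθ.

Inner (r from 0 to 4): 2000.
Outer (θ from 0 to 2π): 4000π.

Therefore ∮_C F · dr = 4000π.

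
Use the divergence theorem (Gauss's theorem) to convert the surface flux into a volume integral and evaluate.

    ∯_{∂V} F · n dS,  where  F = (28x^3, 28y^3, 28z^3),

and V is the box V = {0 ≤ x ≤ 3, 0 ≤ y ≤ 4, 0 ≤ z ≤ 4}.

By the divergence theorem,

    ∯_{∂V} F · n dS = ∭_V (∇ · F) dV.

Compute the divergence:
    ∇ · F = ∂F_x/∂x + ∂F_y/∂y + ∂F_z/∂z = 84x^2 + 84y^2 + 84z^2.

V is a rectangular box, so dV = dx dy dz with 0 ≤ x ≤ 3, 0 ≤ y ≤ 4, 0 ≤ z ≤ 4.

Integrate (84x^2 + 84y^2 + 84z^2) over V as an iterated integral:

    ∭_V (∇·F) dV = ∫_0^{3} ∫_0^{4} ∫_0^{4} (84x^2 + 84y^2 + 84z^2) dz dy dx.

Inner (z from 0 to 4): 336x^2 + 336y^2 + 1792.
Middle (y from 0 to 4): 1344x^2 + 14336.
Outer (x from 0 to 3): 55104.

Therefore ∯_{∂V} F · n dS = 55104.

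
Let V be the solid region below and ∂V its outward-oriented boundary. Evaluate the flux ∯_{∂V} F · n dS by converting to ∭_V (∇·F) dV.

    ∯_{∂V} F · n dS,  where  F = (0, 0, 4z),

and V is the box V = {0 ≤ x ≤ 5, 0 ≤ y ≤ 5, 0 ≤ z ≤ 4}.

By the divergence theorem,

    ∯_{∂V} F · n dS = ∭_V (∇ · F) dV.

Compute the divergence:
    ∇ · F = ∂F_x/∂x + ∂F_y/∂y + ∂F_z/∂z = 0 + 0 + 4 = 4.

V is a rectangular box, so dV = dx dy dz with 0 ≤ x ≤ 5, 0 ≤ y ≤ 5, 0 ≤ z ≤ 4.

Integrate (4) over V as an iterated integral:

    ∭_V (∇·F) dV = ∫_0^{5} ∫_0^{5} ∫_0^{4} (4) dz dy dx.

Inner (z from 0 to 4): 16.
Middle (y from 0 to 5): 80.
Outer (x from 0 to 5): 400.

Therefore ∯_{∂V} F · n dS = 400.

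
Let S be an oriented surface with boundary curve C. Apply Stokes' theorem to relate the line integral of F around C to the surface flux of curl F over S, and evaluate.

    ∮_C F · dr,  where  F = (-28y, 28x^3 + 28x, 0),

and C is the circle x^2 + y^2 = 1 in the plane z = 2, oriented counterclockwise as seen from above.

Let S be the flat disk x^2 + y^2 ≤ 1 in the plane z = 2, with upward unit normal n̂ = ẑ. By Stokes' theorem,

    ∮_C F · dr = ∬_S (∇ × F) · n̂ dS = ∬_D (curl F)_z dA,

where D is the disk x^2 + y^2 ≤ 1.

Compute the curl of F = (-28y, 28x^3 + 28x, 0):
    (∇ × F)_x = ∂F_z/∂y - ∂F_y/∂z = 0,
    (∇ × F)_y = ∂F_x/∂z - ∂F_z/∂x = 0,
    (∇ × F)_z = ∂F_y/∂x - ∂F_x/∂y = 84x^2 + 56.

On z = 2, (curl F)_z = 84x^2 + 56.

Convert to polar (x = r cos θ, y = r sin θ, dA = r dr dθ); the integrand becomes 84r^2cos(θ)^2 + 56, so

    ∬_D (curl F)_z dA = ∫_0^{2π} ∫_0^{1} (84r^2cos(θ)^2 + 56) · r dr dθ.

Inner (r from 0 to 1): 21cos(θ)^2 + 28.
Outer (θ from 0 to 2π): 77π.

Therefore ∮_C F · dr = 77π.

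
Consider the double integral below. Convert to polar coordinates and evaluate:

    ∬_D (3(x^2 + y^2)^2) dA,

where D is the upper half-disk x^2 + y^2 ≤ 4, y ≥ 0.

The region D is 0 ≤ r ≤ 2, 0 ≤ θ ≤ π in polar coordinates, where x = r cos(θ), y = r sin(θ), and dA = r dr dθ.

Under the substitution, the integrand becomes 3r^4, so

    ∬_D (3(x^2 + y^2)^2) dA = ∫_{0}^{π} ∫_{0}^{2} (3r^4) · r dr dθ.

Inner integral (in r): ∫_{0}^{2} (3r^4) · r dr = 32.

Outer integral (in θ): ∫_{0}^{π} (32) dθ = 32π.

Therefore ∬_D (3(x^2 + y^2)^2) dA = 32π.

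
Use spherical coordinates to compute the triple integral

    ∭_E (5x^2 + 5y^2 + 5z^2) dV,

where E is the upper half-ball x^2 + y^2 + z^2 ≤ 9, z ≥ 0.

In spherical coordinates, x = ρ sin(φ) cos(θ), y = ρ sin(φ) sin(θ), z = ρ cos(φ), and dV = ρ^2 sin(φ) dρ dφ dθ.

The integrand becomes 5ρ^2, so

    ∭_E (5x^2 + 5y^2 + 5z^2) dV = ∫_{0}^{2π} ∫_{0}^{π/2} ∫_{0}^{3} (5ρ^2) · ρ^2 sin(φ) dρ dφ dθ.

Inner (ρ): 243sin(φ).
Middle (φ): 243.
Outer (θ): 486π.

Therefore the triple integral equals 486π.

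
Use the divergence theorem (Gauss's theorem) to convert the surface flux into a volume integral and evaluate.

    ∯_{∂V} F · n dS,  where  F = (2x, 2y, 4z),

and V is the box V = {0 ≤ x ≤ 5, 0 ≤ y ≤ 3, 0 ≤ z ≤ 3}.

By the divergence theorem,

    ∯_{∂V} F · n dS = ∭_V (∇ · F) dV.

Compute the divergence:
    ∇ · F = ∂F_x/∂x + ∂F_y/∂y + ∂F_z/∂z = 2 + 2 + 4 = 8.

V is a rectangular box, so dV = dx dy dz with 0 ≤ x ≤ 5, 0 ≤ y ≤ 3, 0 ≤ z ≤ 3.

Integrate (8) over V as an iterated integral:

    ∭_V (∇·F) dV = ∫_0^{5} ∫_0^{3} ∫_0^{3} (8) dz dy dx.

Inner (z from 0 to 3): 24.
Middle (y from 0 to 3): 72.
Outer (x from 0 to 5): 360.

Therefore ∯_{∂V} F · n dS = 360.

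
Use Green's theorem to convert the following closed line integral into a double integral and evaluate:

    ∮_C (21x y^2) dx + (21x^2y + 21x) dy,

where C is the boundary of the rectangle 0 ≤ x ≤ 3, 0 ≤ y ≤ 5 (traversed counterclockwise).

Green's theorem converts the closed line integral into a double integral over the enclosed region D:

    ∮_C P dx + Q dy = ∬_D (∂Q/∂x - ∂P/∂y) dA.

Here P = 21x y^2, Q = 21x^2y + 21x, so

    ∂Q/∂x = 42x y + 21,    ∂P/∂y = 42x y,
    ∂Q/∂x - ∂P/∂y = 21.

D is the region 0 ≤ x ≤ 3, 0 ≤ y ≤ 5. Evaluating the double integral:

    ∬_D (21) dA = ∫_0^{3} ∫_0^{5} (21) dy dx.

Inner (y from 0 to 5): 105.
Outer (x from 0 to 3): 315.

Therefore ∮_C P dx + Q dy = 315.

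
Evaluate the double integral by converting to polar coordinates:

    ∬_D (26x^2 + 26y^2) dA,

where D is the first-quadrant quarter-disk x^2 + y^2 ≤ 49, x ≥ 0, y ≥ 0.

The region D is 0 ≤ r ≤ 7, 0 ≤ θ ≤ π/2 in polar coordinates, where x = r cos(θ), y = r sin(θ), and dA = r dr dθ.

Under the substitution, the integrand becomes 26r^2, so

    ∬_D (26x^2 + 26y^2) dA = ∫_{0}^{π/2} ∫_{0}^{7} (26r^2) · r dr dθ.

Inner integral (in r): ∫_{0}^{7} (26r^2) · r dr = 31213/2.

Outer integral (in θ): ∫_{0}^{π/2} (31213/2) dθ = 31213π/4.

Therefore ∬_D (26x^2 + 26y^2) dA = 31213π/4.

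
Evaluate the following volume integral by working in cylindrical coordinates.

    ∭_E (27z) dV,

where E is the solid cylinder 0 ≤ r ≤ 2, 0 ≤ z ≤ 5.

In cylindrical coordinates, x = r cos(θ), y = r sin(θ), z = z, and dV = r dr dθ dz.

The integrand becomes 27z, so

    ∭_E (27z) dV = ∫_{0}^{2π} ∫_{0}^{2} ∫_{0}^{5} (27z) · r dz dr dθ.

Inner (z): 675r/2.
Middle (r from 0 to 2): 675.
Outer (θ): 1350π.

Therefore the triple integral equals 1350π.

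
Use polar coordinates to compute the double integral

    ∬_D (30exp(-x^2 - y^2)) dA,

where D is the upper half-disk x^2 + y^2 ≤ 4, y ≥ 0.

The region D is 0 ≤ r ≤ 2, 0 ≤ θ ≤ π in polar coordinates, where x = r cos(θ), y = r sin(θ), and dA = r dr dθ.

Under the substitution, the integrand becomes 30exp(-r^2), so

    ∬_D (30exp(-x^2 - y^2)) dA = ∫_{0}^{π} ∫_{0}^{2} (30exp(-r^2)) · r dr dθ.

Inner integral (in r): ∫_{0}^{2} (30exp(-r^2)) · r dr = 15 - 15exp(-4).

Outer integral (in θ): ∫_{0}^{π} (15 - 15exp(-4)) dθ = -15π exp(-4) + 15π.

Therefore ∬_D (30exp(-x^2 - y^2)) dA = -15π exp(-4) + 15π.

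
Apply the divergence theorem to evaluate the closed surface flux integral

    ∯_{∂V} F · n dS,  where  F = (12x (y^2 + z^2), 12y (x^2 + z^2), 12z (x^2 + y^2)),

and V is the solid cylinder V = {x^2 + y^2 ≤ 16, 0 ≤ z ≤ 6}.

By the divergence theorem,

    ∯_{∂V} F · n dS = ∭_V (∇ · F) dV.

Compute the divergence:
    ∇ · F = ∂F_x/∂x + ∂F_y/∂y + ∂F_z/∂z = 12y^2 + 12z^2 + 12x^2 + 12z^2 + 12x^2 + 12y^2 = 24x^2 + 24y^2 + 24z^2.

In cylindrical coordinates, x = r cos(θ), y = r sin(θ), z = z, dV = r dr dθ dz, with 0 ≤ r ≤ 4, 0 ≤ θ ≤ 2π, 0 ≤ z ≤ 6.

The integrand, after substitution and multiplying by the volume element, becomes (24r^2 + 24z^2) · r, so

    ∭_V (∇·F) dV = ∫_0^{2π} ∫_0^{4} ∫_0^{6} (24r^2 + 24z^2) · r dz dr dθ.

Inner (z from 0 to 6): 144r (r^2 + 12).
Middle (r from 0 to 4): 23040.
Outer (θ from 0 to 2π): 46080π.

Therefore ∯_{∂V} F · n dS = 46080π.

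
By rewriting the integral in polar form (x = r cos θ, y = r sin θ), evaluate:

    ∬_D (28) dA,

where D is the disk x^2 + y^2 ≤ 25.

The region D is 0 ≤ r ≤ 5, 0 ≤ θ ≤ 2π in polar coordinates, where x = r cos(θ), y = r sin(θ), and dA = r dr dθ.

Under the substitution, the integrand becomes 28, so

    ∬_D (28) dA = ∫_{0}^{2π} ∫_{0}^{5} (28) · r dr dθ.

Inner integral (in r): ∫_{0}^{5} (28) · r dr = 350.

Outer integral (in θ): ∫_{0}^{2π} (350) dθ = 700π.

Therefore ∬_D (28) dA = 700π.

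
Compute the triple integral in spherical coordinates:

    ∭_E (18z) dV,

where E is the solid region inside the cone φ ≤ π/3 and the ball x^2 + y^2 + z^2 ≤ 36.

In spherical coordinates, x = ρ sin(φ) cos(θ), y = ρ sin(φ) sin(θ), z = ρ cos(φ), and dV = ρ^2 sin(φ) dρ dφ dθ.

The integrand becomes 18ρ cos(φ), so

    ∭_E (18z) dV = ∫_{0}^{2π} ∫_{0}^{π/3} ∫_{0}^{6} (18ρ cos(φ)) · ρ^2 sin(φ) dρ dφ dθ.

Inner (ρ): 2916sin(2φ).
Middle (φ): 2187.
Outer (θ): 4374π.

Therefore the triple integral equals 4374π.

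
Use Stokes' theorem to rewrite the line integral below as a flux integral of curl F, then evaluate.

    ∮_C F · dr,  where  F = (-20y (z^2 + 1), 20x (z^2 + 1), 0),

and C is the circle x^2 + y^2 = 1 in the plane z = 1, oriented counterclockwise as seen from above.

Let S be the flat disk x^2 + y^2 ≤ 1 in the plane z = 1, with upward unit normal n̂ = ẑ. By Stokes' theorem,

    ∮_C F · dr = ∬_S (∇ × F) · n̂ dS = ∬_D (curl F)_z dA,

where D is the disk x^2 + y^2 ≤ 1.

Compute the curl of F = (-20y (z^2 + 1), 20x (z^2 + 1), 0):
    (∇ × F)_x = ∂F_z/∂y - ∂F_y/∂z = -40x z,
    (∇ × F)_y = ∂F_x/∂z - ∂F_z/∂x = -40y z,
    (∇ × F)_z = ∂F_y/∂x - ∂F_x/∂y = 40z^2 + 40.

On z = 1, (curl F)_z = 80.

Convert to polar (x = r cos θ, y = r sin θ, dA = r dr dθ); the integrand becomes 80, so

    ∬_D (curl F)_z dA = ∫_0^{2π} ∫_0^{1} (80) · r dr dθ.

Inner (r from 0 to 1): 40.
Outer (θ from 0 to 2π): 80π.

Therefore ∮_C F · dr = 80π.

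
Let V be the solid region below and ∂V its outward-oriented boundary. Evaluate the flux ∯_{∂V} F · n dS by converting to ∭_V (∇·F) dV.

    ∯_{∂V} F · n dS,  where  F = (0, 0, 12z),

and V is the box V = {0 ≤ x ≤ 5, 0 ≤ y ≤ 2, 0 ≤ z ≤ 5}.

By the divergence theorem,

    ∯_{∂V} F · n dS = ∭_V (∇ · F) dV.

Compute the divergence:
    ∇ · F = ∂F_x/∂x + ∂F_y/∂y + ∂F_z/∂z = 0 + 0 + 12 = 12.

V is a rectangular box, so dV = dx dy dz with 0 ≤ x ≤ 5, 0 ≤ y ≤ 2, 0 ≤ z ≤ 5.

Integrate (12) over V as an iterated integral:

    ∭_V (∇·F) dV = ∫_0^{5} ∫_0^{2} ∫_0^{5} (12) dz dy dx.

Inner (z from 0 to 5): 60.
Middle (y from 0 to 2): 120.
Outer (x from 0 to 5): 600.

Therefore ∯_{∂V} F · n dS = 600.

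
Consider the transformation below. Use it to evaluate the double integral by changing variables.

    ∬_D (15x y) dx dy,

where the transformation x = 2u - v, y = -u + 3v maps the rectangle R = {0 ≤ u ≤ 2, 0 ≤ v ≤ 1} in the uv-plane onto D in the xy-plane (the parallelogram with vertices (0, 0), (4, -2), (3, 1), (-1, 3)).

Compute the Jacobian determinant of (x, y) with respect to (u, v):

    ∂(x,y)/∂(u,v) = | 2  -1 | = (2)(3) - (-1)(-1) = 5.
                   | -1  3 |

Its absolute value is |J| = 5 (the area scaling factor).

Substituting x = 2u - v, y = -u + 3v into the integrand,

    15x y → -30u^2 + 105u v - 45v^2,

so the integral becomes

    ∬_R (-30u^2 + 105u v - 45v^2) · |J| du dv = ∫_0^2 ∫_0^1 (-150u^2 + 525u v - 225v^2) dv du.

Inner (v): -150u^2 + 525u/2 - 75.
Outer (u): -25.

Therefore ∬_D (15x y) dx dy = -25.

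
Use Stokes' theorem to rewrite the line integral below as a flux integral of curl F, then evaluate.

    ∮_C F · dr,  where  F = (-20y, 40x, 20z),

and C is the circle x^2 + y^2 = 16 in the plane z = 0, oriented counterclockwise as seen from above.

Let S be the flat disk x^2 + y^2 ≤ 16 in the plane z = 0, with upward unit normal n̂ = ẑ. By Stokes' theorem,

    ∮_C F · dr = ∬_S (∇ × F) · n̂ dS = ∬_D (curl F)_z dA,

where D is the disk x^2 + y^2 ≤ 16.

Compute the curl of F = (-20y, 40x, 20z):
    (∇ × F)_x = ∂F_z/∂y - ∂F_y/∂z = 0,
    (∇ × F)_y = ∂F_x/∂z - ∂F_z/∂x = 0,
    (∇ × F)_z = ∂F_y/∂x - ∂F_x/∂y = 60.

On z = 0, (curl F)_z = 60.

Convert to polar (x = r cos θ, y = r sin θ, dA = r dr dθ); the integrand becomes 60, so

    ∬_D (curl F)_z dA = ∫_0^{2π} ∫_0^{4} (60) · r dr dθ.

Inner (r from 0 to 4): 480.
Outer (θ from 0 to 2π): 960π.

Therefore ∮_C F · dr = 960π.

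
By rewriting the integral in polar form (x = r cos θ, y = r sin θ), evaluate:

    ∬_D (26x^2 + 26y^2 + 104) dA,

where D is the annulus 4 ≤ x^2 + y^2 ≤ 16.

The region D is 2 ≤ r ≤ 4, 0 ≤ θ ≤ 2π in polar coordinates, where x = r cos(θ), y = r sin(θ), and dA = r dr dθ.

Under the substitution, the integrand becomes 26r^2 + 104, so

    ∬_D (26x^2 + 26y^2 + 104) dA = ∫_{0}^{2π} ∫_{2}^{4} (26r^2 + 104) · r dr dθ.

Inner integral (in r): ∫_{2}^{4} (26r^2 + 104) · r dr = 2184.

Outer integral (in θ): ∫_{0}^{2π} (2184) dθ = 4368π.

Therefore ∬_D (26x^2 + 26y^2 + 104) dA = 4368π.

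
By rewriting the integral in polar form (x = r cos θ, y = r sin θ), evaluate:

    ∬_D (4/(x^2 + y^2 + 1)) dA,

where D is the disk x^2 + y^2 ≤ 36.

The region D is 0 ≤ r ≤ 6, 0 ≤ θ ≤ 2π in polar coordinates, where x = r cos(θ), y = r sin(θ), and dA = r dr dθ.

Under the substitution, the integrand becomes 4/(r^2 + 1), so

    ∬_D (4/(x^2 + y^2 + 1)) dA = ∫_{0}^{2π} ∫_{0}^{6} (4/(r^2 + 1)) · r dr dθ.

Inner integral (in r): ∫_{0}^{6} (4/(r^2 + 1)) · r dr = log(1369).

Outer integral (in θ): ∫_{0}^{2π} (log(1369)) dθ = 4π log(37).

Therefore ∬_D (4/(x^2 + y^2 + 1)) dA = 4π log(37).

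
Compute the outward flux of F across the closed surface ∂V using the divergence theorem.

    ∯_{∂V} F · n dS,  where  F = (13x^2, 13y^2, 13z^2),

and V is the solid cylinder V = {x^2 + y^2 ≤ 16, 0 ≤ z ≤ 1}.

By the divergence theorem,

    ∯_{∂V} F · n dS = ∭_V (∇ · F) dV.

Compute the divergence:
    ∇ · F = ∂F_x/∂x + ∂F_y/∂y + ∂F_z/∂z = 26x + 26y + 26z.

In cylindrical coordinates, x = r cos(θ), y = r sin(θ), z = z, dV = r dr dθ dz, with 0 ≤ r ≤ 4, 0 ≤ θ ≤ 2π, 0 ≤ z ≤ 1.

The integrand, after substitution and multiplying by the volume element, becomes (26sqrt(2)r sin(θ + π/4) + 26z) · r, so

    ∭_V (∇·F) dV = ∫_0^{2π} ∫_0^{4} ∫_0^{1} (26sqrt(2)r sin(θ + π/4) + 26z) · r dz dr dθ.

Inner (z from 0 to 1): 13r (2sqrt(2)r sin(θ + π/4) + 1).
Middle (r from 0 to 4): 1664sqrt(2)sin(θ + π/4)/3 + 104.
Outer (θ from 0 to 2π): 208π.

Therefore ∯_{∂V} F · n dS = 208π.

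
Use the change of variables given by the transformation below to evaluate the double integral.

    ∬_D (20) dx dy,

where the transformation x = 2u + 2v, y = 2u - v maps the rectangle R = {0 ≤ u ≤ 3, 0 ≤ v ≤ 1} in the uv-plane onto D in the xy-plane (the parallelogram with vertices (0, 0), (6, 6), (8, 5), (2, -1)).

Compute the Jacobian determinant of (x, y) with respect to (u, v):

    ∂(x,y)/∂(u,v) = | 2  2 | = (2)(-1) - (2)(2) = -6.
                   | 2  -1 |

Its absolute value is |J| = 6 (the area scaling factor).

Substituting x = 2u + 2v, y = 2u - v into the integrand,

    20 → 20,

so the integral becomes

    ∬_R (20) · |J| du dv = ∫_0^3 ∫_0^1 (120) dv du.

Inner (v): 120.
Outer (u): 360.

Therefore ∬_D (20) dx dy = 360.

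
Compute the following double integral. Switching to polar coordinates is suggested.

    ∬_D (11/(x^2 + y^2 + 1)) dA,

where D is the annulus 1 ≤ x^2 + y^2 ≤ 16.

The region D is 1 ≤ r ≤ 4, 0 ≤ θ ≤ 2π in polar coordinates, where x = r cos(θ), y = r sin(θ), and dA = r dr dθ.

Under the substitution, the integrand becomes 11/(r^2 + 1), so

    ∬_D (11/(x^2 + y^2 + 1)) dA = ∫_{0}^{2π} ∫_{1}^{4} (11/(r^2 + 1)) · r dr dθ.

Inner integral (in r): ∫_{1}^{4} (11/(r^2 + 1)) · r dr = log(1419857sqrt(34)/64).

Outer integral (in θ): ∫_{0}^{2π} (log(1419857sqrt(34)/64)) dθ = log((1419857sqrt(34)/64)^(2π)).

Therefore ∬_D (11/(x^2 + y^2 + 1)) dA = log((1419857sqrt(34)/64)^(2π)).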